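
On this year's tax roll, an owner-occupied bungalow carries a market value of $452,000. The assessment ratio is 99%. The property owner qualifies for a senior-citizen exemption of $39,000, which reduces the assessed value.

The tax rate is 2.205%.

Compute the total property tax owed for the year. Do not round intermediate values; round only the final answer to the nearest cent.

Assessed value = $452,000 × 0.99 = $447,480
Taxable value = $447,480 − $39,000 = $408,480
Tax = $408,480 × 0.02205 = $9,006.984

$9,006.98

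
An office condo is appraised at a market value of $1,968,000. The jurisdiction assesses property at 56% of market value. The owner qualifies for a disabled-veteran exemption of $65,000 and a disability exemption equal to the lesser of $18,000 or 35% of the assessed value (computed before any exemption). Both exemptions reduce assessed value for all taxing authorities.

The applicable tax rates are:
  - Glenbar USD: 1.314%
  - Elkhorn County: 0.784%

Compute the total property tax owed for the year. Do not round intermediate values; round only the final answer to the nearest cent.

$21,380.30

Assessed value = $1,968,000 × 0.56 = $1,102,080
Disability exemption = min($18,000, 35% × $1,102,080) = min($18,000, $385,728) = $18,000 (dollar cap binds)
Taxable value = $1,102,080 − $65,000 − $18,000 = $1,019,080
Glenbar USD: $1,019,080 × 0.01314 = $13,390.7112
Elkhorn County: $1,019,080 × 0.00784 = $7,989.5872
Total = $21,380.2984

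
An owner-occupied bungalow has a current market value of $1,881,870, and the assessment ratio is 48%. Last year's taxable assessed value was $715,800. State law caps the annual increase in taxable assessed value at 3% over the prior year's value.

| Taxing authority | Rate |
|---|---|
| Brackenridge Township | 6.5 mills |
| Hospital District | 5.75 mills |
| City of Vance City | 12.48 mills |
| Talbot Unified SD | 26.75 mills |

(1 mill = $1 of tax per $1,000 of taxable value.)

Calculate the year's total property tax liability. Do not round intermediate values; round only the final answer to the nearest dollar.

Uncapped assessed value = $1,881,870 × 0.48 = $903,297.6
Cap limit = $715,800 × 1.03 = $737,274
Taxable assessed value = min($903,297.6, $737,274) = $737,274 (cap binds)
Brackenridge Township: $737,274 × 0.0065 = $4,792.281
Hospital District: $737,274 × 0.00575 = $4,239.3255
City of Vance City: $737,274 × 0.01248 = $9,201.17952
Talbot Unified SD: $737,274 × 0.02675 = $19,722.0795
Total = $37,954.86552

$37,955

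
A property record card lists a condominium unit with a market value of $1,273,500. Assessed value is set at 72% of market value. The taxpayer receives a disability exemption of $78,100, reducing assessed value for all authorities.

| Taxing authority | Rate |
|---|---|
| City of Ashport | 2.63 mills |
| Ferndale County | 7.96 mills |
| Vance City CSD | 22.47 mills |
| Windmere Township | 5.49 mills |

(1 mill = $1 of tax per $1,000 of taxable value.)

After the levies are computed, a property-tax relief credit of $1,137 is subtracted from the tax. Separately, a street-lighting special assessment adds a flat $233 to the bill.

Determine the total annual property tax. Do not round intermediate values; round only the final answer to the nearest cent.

Assessed value = $1,273,500 × 0.72 = $916,920
Taxable value = $916,920 − $78,100 = $838,820
City of Ashport: $838,820 × 0.00263 = $2,206.0966
Ferndale County: $838,820 × 0.00796 = $6,677.0072
Vance City CSD: $838,820 × 0.02247 = $18,848.2854
Windmere Township: $838,820 × 0.00549 = $4,605.1218
Levies subtotal = $32,336.511
After credit = $32,336.511 − $1,137 = $31,199.511
Total = $31,199.511 + $233 = $31,432.511

$31,432.51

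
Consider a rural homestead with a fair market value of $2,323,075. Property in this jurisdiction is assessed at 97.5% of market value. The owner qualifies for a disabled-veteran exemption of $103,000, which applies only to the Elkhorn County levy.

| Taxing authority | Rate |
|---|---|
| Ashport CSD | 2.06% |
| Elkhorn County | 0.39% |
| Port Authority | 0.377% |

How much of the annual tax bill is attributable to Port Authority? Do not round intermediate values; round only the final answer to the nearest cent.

Assessed value = $2,323,075 × 0.975 = $2,264,998.125
Port Authority taxable value = $2,264,998.125 (exemption does not apply)
Port Authority levy = $2,264,998.125 × 0.00377 = $8,539.04293125

$8,539.04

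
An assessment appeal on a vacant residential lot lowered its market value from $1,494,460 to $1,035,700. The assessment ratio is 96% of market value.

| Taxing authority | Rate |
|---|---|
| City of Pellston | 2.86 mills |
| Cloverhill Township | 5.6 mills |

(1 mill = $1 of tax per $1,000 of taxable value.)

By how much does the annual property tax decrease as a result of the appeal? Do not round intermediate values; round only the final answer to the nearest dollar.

$3,726

Old assessed value = $1,494,460 × 0.96 = $1,434,681.6
New assessed value = $1,035,700 × 0.96 = $994,272
Combined rate = 0.00286 + 0.0056 = 0.00846
Old tax = $1,434,681.6 × 0.00846 = $12,137.406336
New tax = $994,272 × 0.00846 = $8,411.54112
Reduction = $12,137.406336 − $8,411.54112 = $3,725.865216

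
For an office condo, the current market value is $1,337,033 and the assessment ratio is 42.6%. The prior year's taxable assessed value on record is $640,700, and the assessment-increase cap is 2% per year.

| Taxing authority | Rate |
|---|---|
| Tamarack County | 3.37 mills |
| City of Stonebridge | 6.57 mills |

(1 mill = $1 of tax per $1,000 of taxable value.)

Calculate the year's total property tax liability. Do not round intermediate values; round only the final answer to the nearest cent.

$5,661.59

Uncapped assessed value = $1,337,033 × 0.426 = $569,576.058
Cap limit = $640,700 × 1.02 = $653,514
Taxable assessed value = min($569,576.058, $653,514) = $569,576.058 (cap does not bind)
Tamarack County: $569,576.058 × 0.00337 = $1,919.47131546
City of Stonebridge: $569,576.058 × 0.00657 = $3,742.11470106
Total = $5,661.58601652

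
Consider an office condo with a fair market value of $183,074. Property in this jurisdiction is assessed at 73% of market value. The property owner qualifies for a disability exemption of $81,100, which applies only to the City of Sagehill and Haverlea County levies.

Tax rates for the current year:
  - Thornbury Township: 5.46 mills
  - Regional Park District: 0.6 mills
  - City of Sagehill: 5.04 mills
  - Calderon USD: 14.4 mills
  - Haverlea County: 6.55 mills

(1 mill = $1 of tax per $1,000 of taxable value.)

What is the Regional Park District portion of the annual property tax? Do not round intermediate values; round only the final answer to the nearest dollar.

$80

Assessed value = $183,074 × 0.73 = $133,644.02
Regional Park District taxable value = $133,644.02 (exemption does not apply)
Regional Park District levy = $133,644.02 × 0.0006 = $80.186412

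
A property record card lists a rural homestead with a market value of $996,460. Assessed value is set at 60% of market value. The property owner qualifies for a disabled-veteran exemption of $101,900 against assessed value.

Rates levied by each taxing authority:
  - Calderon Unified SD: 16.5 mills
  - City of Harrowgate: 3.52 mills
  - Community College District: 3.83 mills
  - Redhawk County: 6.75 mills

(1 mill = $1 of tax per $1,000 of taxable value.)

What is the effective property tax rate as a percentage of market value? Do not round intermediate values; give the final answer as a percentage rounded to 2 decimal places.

1.52%

Assessed value = $996,460 × 0.6 = $597,876
Taxable value = $597,876 − $101,900 = $495,976
Calderon Unified SD: $495,976 × 0.0165 = $8,183.604
City of Harrowgate: $495,976 × 0.00352 = $1,745.83552
Community College District: $495,976 × 0.00383 = $1,899.58808
Redhawk County: $495,976 × 0.00675 = $3,347.838
Total tax = $15,176.8656
Effective rate = $15,176.8656 ÷ $996,460 = 1.52% of market value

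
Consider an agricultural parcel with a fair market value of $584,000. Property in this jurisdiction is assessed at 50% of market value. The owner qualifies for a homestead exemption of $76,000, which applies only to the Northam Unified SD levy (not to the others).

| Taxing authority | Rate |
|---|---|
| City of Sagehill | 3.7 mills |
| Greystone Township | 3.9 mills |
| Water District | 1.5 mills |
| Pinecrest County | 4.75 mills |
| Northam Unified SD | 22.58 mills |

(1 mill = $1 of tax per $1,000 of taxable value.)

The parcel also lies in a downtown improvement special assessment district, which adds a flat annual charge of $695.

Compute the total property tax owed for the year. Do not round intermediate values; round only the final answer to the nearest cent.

$9,616.48

Assessed value = $584,000 × 0.5 = $292,000
City of Sagehill: $292,000 × 0.0037 = $1,080.4
Greystone Township: $292,000 × 0.0039 = $1,138.8
Water District: $292,000 × 0.0015 = $438
Pinecrest County: $292,000 × 0.00475 = $1,387
Northam Unified SD: ($292,000 − $76,000) × 0.02258 = $216,000 × 0.02258 = $4,877.28
Levies subtotal = $8,921.48
Total = $8,921.48 + $695 = $9,616.48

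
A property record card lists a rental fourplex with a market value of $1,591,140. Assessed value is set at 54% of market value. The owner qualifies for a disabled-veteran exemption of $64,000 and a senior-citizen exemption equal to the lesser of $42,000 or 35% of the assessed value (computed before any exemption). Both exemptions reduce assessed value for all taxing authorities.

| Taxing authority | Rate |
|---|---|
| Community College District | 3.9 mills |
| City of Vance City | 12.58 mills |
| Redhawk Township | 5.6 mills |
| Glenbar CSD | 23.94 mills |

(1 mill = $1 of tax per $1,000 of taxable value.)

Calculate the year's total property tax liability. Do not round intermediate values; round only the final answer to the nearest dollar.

$34,663

Assessed value = $1,591,140 × 0.54 = $859,215.6
Senior-citizen exemption = min($42,000, 35% × $859,215.6) = min($42,000, $300,725.46) = $42,000 (dollar cap binds)
Taxable value = $859,215.6 − $64,000 − $42,000 = $753,215.6
Community College District: $753,215.6 × 0.0039 = $2,937.54084
City of Vance City: $753,215.6 × 0.01258 = $9,475.452248
Redhawk Township: $753,215.6 × 0.0056 = $4,218.00736
Glenbar CSD: $753,215.6 × 0.02394 = $18,031.981464
Total = $34,662.981912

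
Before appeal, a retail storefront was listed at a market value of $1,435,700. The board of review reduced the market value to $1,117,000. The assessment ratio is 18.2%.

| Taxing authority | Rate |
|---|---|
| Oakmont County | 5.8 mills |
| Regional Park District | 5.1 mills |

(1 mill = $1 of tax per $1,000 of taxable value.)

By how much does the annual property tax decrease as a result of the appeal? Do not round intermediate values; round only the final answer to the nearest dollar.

$632

Old assessed value = $1,435,700 × 0.182 = $261,297.4
New assessed value = $1,117,000 × 0.182 = $203,294
Combined rate = 0.0058 + 0.0051 = 0.0109
Old tax = $261,297.4 × 0.0109 = $2,848.14166
New tax = $203,294 × 0.0109 = $2,215.9046
Reduction = $2,848.14166 − $2,215.9046 = $632.23706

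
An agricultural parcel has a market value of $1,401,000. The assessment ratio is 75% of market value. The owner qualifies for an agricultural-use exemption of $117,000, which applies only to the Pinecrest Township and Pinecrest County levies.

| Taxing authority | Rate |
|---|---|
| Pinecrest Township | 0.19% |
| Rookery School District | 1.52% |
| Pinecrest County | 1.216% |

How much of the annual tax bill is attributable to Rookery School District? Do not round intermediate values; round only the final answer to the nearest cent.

Assessed value = $1,401,000 × 0.75 = $1,050,750
Rookery School District taxable value = $1,050,750 (exemption does not apply)
Rookery School District levy = $1,050,750 × 0.0152 = $15,971.4

$15,971.40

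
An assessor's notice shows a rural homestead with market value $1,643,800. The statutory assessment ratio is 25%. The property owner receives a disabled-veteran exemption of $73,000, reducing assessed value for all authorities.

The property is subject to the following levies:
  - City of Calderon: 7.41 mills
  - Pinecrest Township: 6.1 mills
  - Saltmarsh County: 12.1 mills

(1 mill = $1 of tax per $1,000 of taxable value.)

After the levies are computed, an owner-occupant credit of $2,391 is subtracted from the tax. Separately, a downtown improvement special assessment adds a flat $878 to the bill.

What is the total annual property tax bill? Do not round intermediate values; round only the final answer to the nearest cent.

$7,141.90

Assessed value = $1,643,800 × 0.25 = $410,950
Taxable value = $410,950 − $73,000 = $337,950
City of Calderon: $337,950 × 0.00741 = $2,504.2095
Pinecrest Township: $337,950 × 0.0061 = $2,061.495
Saltmarsh County: $337,950 × 0.0121 = $4,089.195
Levies subtotal = $8,654.8995
After credit = $8,654.8995 − $2,391 = $6,263.8995
Total = $6,263.8995 + $878 = $7,141.8995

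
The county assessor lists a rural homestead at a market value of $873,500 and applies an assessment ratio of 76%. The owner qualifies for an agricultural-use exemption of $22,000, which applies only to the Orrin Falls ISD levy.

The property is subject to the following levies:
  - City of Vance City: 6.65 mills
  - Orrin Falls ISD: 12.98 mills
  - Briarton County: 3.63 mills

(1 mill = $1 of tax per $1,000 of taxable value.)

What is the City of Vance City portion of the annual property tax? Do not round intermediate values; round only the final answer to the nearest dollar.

Assessed value = $873,500 × 0.76 = $663,860
City of Vance City taxable value = $663,860 (exemption does not apply)
City of Vance City levy = $663,860 × 0.00665 = $4,414.669

$4,415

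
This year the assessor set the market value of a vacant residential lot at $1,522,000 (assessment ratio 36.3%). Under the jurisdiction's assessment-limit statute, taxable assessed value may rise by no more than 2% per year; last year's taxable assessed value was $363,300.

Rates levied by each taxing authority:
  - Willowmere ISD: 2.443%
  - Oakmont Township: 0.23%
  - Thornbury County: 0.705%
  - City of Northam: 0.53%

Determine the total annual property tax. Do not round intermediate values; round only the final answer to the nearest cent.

$14,481.72

Uncapped assessed value = $1,522,000 × 0.363 = $552,486
Cap limit = $363,300 × 1.02 = $370,566
Taxable assessed value = min($552,486, $370,566) = $370,566 (cap binds)
Willowmere ISD: $370,566 × 0.02443 = $9,052.92738
Oakmont Township: $370,566 × 0.0023 = $852.3018
Thornbury County: $370,566 × 0.00705 = $2,612.4903
City of Northam: $370,566 × 0.0053 = $1,963.9998
Total = $14,481.71928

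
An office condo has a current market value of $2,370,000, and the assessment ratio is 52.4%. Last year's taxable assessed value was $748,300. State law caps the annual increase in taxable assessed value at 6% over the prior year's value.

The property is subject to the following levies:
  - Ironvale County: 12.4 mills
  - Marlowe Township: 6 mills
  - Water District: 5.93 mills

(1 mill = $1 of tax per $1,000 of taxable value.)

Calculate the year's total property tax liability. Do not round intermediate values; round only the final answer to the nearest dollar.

Uncapped assessed value = $2,370,000 × 0.524 = $1,241,880
Cap limit = $748,300 × 1.06 = $793,198
Taxable assessed value = min($1,241,880, $793,198) = $793,198 (cap binds)
Ironvale County: $793,198 × 0.0124 = $9,835.6552
Marlowe Township: $793,198 × 0.006 = $4,759.188
Water District: $793,198 × 0.00593 = $4,703.66414
Total = $19,298.50734

$19,299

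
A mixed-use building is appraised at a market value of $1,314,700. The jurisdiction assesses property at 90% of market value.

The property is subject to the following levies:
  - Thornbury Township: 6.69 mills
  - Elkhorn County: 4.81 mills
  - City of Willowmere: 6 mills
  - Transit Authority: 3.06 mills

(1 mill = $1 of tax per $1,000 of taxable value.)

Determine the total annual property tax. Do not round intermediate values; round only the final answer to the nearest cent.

$24,327.21

Assessed value = $1,314,700 × 0.9 = $1,183,230
Thornbury Township: $1,183,230 × 0.00669 = $7,915.8087
Elkhorn County: $1,183,230 × 0.00481 = $5,691.3363
City of Willowmere: $1,183,230 × 0.006 = $7,099.38
Transit Authority: $1,183,230 × 0.00306 = $3,620.6838
Total = $7,915.8087 + $5,691.3363 + $7,099.38 + $3,620.6838 = $24,327.2088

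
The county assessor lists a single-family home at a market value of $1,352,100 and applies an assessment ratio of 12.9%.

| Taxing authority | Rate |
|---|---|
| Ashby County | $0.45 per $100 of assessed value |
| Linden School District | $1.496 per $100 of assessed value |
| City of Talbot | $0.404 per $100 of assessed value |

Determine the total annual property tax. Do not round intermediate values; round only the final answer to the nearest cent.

$4,098.89

Assessed value = $1,352,100 × 0.129 = $174,420.9
Ashby County: $174,420.9 × 0.0045 = $784.89405
Linden School District: $174,420.9 × 0.01496 = $2,609.336664
City of Talbot: $174,420.9 × 0.00404 = $704.660436
Total = $784.89405 + $2,609.336664 + $704.660436 = $4,098.89115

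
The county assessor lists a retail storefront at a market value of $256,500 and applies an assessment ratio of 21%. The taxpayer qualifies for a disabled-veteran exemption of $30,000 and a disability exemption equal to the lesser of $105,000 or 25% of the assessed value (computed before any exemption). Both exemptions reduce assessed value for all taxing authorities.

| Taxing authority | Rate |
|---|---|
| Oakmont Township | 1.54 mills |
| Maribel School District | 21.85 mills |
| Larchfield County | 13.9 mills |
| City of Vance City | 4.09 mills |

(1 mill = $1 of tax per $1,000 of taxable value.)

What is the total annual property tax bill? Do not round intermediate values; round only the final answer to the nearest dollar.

$430

Assessed value = $256,500 × 0.21 = $53,865
Disability exemption = min($105,000, 25% × $53,865) = min($105,000, $13,466.25) = $13,466.25 (percentage binds)
Taxable value = $53,865 − $30,000 − $13,466.25 = $10,398.75
Oakmont Township: $10,398.75 × 0.00154 = $16.014075
Maribel School District: $10,398.75 × 0.02185 = $227.2126875
Larchfield County: $10,398.75 × 0.0139 = $144.542625
City of Vance City: $10,398.75 × 0.00409 = $42.5308875
Total = $430.300275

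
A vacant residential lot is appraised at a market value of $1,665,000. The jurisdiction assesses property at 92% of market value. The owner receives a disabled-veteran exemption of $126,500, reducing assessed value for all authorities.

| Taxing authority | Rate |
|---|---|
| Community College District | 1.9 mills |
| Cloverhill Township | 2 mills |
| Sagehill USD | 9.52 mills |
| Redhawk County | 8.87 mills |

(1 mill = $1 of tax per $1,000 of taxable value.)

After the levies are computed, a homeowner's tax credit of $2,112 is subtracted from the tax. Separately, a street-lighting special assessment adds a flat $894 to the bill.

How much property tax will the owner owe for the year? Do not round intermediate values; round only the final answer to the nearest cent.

$30,106.14

Assessed value = $1,665,000 × 0.92 = $1,531,800
Taxable value = $1,531,800 − $126,500 = $1,405,300
Community College District: $1,405,300 × 0.0019 = $2,670.07
Cloverhill Township: $1,405,300 × 0.002 = $2,810.6
Sagehill USD: $1,405,300 × 0.00952 = $13,378.456
Redhawk County: $1,405,300 × 0.00887 = $12,465.011
Levies subtotal = $31,324.137
After credit = $31,324.137 − $2,112 = $29,212.137
Total = $29,212.137 + $894 = $30,106.137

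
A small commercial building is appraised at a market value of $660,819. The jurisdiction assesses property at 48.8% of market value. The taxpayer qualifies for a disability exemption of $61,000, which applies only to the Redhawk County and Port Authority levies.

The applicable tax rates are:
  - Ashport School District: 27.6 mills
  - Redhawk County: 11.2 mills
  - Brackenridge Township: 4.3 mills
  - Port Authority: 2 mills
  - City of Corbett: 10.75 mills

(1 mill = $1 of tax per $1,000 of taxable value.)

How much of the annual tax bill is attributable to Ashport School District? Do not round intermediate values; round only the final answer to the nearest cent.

Assessed value = $660,819 × 0.488 = $322,479.672
Ashport School District taxable value = $322,479.672 (exemption does not apply)
Ashport School District levy = $322,479.672 × 0.0276 = $8,900.4389472

$8,900.44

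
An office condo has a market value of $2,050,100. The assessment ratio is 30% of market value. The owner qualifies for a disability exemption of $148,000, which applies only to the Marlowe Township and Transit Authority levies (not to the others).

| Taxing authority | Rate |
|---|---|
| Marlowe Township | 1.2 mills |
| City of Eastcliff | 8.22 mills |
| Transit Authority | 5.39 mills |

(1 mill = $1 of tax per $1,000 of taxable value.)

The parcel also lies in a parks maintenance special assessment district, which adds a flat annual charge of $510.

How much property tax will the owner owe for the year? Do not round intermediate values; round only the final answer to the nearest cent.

$8,643.27

Assessed value = $2,050,100 × 0.3 = $615,030
Marlowe Township: ($615,030 − $148,000) × 0.0012 = $467,030 × 0.0012 = $560.436
City of Eastcliff: $615,030 × 0.00822 = $5,055.5466
Transit Authority: ($615,030 − $148,000) × 0.00539 = $467,030 × 0.00539 = $2,517.2917
Levies subtotal = $8,133.2743
Total = $8,133.2743 + $510 = $8,643.2743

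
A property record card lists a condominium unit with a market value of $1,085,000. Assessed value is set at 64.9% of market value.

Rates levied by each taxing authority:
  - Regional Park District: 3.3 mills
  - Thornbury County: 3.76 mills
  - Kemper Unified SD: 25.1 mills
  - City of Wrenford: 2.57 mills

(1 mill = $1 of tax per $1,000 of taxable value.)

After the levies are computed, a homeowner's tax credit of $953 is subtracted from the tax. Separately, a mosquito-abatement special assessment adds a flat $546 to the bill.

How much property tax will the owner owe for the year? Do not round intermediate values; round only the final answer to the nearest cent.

Assessed value = $1,085,000 × 0.649 = $704,165
Regional Park District: $704,165 × 0.0033 = $2,323.7445
Thornbury County: $704,165 × 0.00376 = $2,647.6604
Kemper Unified SD: $704,165 × 0.0251 = $17,674.5415
City of Wrenford: $704,165 × 0.00257 = $1,809.70405
Levies subtotal = $24,455.65045
After credit = $24,455.65045 − $953 = $23,502.65045
Total = $23,502.65045 + $546 = $24,048.65045

$24,048.65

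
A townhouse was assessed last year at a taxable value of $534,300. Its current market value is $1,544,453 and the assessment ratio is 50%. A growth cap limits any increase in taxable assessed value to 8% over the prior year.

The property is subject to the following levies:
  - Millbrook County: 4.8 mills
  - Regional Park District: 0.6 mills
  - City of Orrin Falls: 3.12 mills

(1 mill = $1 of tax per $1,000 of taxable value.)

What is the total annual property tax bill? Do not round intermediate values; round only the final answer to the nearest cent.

$4,916.41

Uncapped assessed value = $1,544,453 × 0.5 = $772,226.5
Cap limit = $534,300 × 1.08 = $577,044
Taxable assessed value = min($772,226.5, $577,044) = $577,044 (cap binds)
Millbrook County: $577,044 × 0.0048 = $2,769.8112
Regional Park District: $577,044 × 0.0006 = $346.2264
City of Orrin Falls: $577,044 × 0.00312 = $1,800.37728
Total = $4,916.41488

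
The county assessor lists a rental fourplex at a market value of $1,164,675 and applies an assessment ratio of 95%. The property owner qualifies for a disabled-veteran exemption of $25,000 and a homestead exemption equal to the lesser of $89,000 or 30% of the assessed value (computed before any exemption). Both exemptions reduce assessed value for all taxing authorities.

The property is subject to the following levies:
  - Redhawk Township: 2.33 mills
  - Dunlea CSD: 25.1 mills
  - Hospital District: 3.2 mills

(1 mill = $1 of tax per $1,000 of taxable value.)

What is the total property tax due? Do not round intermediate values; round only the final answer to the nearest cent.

$30,398.48

Assessed value = $1,164,675 × 0.95 = $1,106,441.25
Homestead exemption = min($89,000, 30% × $1,106,441.25) = min($89,000, $331,932.375) = $89,000 (dollar cap binds)
Taxable value = $1,106,441.25 − $25,000 − $89,000 = $992,441.25
Redhawk Township: $992,441.25 × 0.00233 = $2,312.3881125
Dunlea CSD: $992,441.25 × 0.0251 = $24,910.275375
Hospital District: $992,441.25 × 0.0032 = $3,175.812
Total = $30,398.4754875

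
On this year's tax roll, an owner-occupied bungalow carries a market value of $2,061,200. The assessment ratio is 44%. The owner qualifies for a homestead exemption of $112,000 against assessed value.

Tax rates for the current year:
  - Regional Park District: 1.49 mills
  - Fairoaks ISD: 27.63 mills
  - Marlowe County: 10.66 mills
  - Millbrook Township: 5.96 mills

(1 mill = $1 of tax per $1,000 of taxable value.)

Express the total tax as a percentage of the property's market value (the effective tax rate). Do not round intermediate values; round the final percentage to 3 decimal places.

1.764%

Assessed value = $2,061,200 × 0.44 = $906,928
Taxable value = $906,928 − $112,000 = $794,928
Regional Park District: $794,928 × 0.00149 = $1,184.44272
Fairoaks ISD: $794,928 × 0.02763 = $21,963.86064
Marlowe County: $794,928 × 0.01066 = $8,473.93248
Millbrook Township: $794,928 × 0.00596 = $4,737.77088
Total tax = $36,360.00672
Effective rate = $36,360.00672 ÷ $2,061,200 = 1.764% of market value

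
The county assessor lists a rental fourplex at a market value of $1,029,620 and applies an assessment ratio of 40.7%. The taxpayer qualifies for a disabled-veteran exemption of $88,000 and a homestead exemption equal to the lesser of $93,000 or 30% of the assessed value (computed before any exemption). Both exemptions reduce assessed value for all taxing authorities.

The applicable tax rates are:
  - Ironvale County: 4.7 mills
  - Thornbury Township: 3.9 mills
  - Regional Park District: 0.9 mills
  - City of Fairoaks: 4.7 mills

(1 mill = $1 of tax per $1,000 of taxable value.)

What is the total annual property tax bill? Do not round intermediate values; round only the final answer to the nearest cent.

Assessed value = $1,029,620 × 0.407 = $419,055.34
Homestead exemption = min($93,000, 30% × $419,055.34) = min($93,000, $125,716.602) = $93,000 (dollar cap binds)
Taxable value = $419,055.34 − $88,000 − $93,000 = $238,055.34
Ironvale County: $238,055.34 × 0.0047 = $1,118.860098
Thornbury Township: $238,055.34 × 0.0039 = $928.415826
Regional Park District: $238,055.34 × 0.0009 = $214.249806
City of Fairoaks: $238,055.34 × 0.0047 = $1,118.860098
Total = $3,380.385828

$3,380.39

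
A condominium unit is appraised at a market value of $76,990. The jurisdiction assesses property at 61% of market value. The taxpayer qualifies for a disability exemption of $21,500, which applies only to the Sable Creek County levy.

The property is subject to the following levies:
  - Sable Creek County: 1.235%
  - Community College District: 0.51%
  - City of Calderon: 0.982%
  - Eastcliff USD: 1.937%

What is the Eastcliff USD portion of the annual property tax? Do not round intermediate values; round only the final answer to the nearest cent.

$909.69

Assessed value = $76,990 × 0.61 = $46,963.9
Eastcliff USD taxable value = $46,963.9 (exemption does not apply)
Eastcliff USD levy = $46,963.9 × 0.01937 = $909.690743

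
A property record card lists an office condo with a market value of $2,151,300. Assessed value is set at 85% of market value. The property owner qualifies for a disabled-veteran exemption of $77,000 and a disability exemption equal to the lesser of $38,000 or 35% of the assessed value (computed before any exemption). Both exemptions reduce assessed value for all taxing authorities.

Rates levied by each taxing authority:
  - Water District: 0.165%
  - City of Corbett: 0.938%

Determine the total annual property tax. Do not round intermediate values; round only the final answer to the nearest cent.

Assessed value = $2,151,300 × 0.85 = $1,828,605
Disability exemption = min($38,000, 35% × $1,828,605) = min($38,000, $640,011.75) = $38,000 (dollar cap binds)
Taxable value = $1,828,605 − $77,000 − $38,000 = $1,713,605
Water District: $1,713,605 × 0.00165 = $2,827.44825
City of Corbett: $1,713,605 × 0.00938 = $16,073.6149
Total = $18,901.06315

$18,901.06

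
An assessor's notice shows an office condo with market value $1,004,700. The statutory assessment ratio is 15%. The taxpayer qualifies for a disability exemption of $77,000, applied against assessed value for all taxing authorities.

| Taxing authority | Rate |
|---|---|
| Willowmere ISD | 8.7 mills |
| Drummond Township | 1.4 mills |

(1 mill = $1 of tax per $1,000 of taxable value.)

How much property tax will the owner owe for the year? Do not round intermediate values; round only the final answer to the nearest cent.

Assessed value = $1,004,700 × 0.15 = $150,705
Taxable value = $150,705 − $77,000 = $73,705
Willowmere ISD: $73,705 × 0.0087 = $641.2335
Drummond Township: $73,705 × 0.0014 = $103.187
Total = $641.2335 + $103.187 = $744.4205

$744.42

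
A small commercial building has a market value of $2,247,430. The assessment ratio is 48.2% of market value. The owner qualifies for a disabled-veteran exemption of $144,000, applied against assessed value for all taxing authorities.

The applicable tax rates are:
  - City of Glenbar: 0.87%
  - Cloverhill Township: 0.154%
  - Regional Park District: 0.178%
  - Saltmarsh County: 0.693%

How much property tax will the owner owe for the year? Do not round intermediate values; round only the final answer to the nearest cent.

Assessed value = $2,247,430 × 0.482 = $1,083,261.26
Taxable value = $1,083,261.26 − $144,000 = $939,261.26
City of Glenbar: $939,261.26 × 0.0087 = $8,171.572962
Cloverhill Township: $939,261.26 × 0.00154 = $1,446.4623404
Regional Park District: $939,261.26 × 0.00178 = $1,671.8850428
Saltmarsh County: $939,261.26 × 0.00693 = $6,509.0805318
Total = $8,171.572962 + $1,446.4623404 + $1,671.8850428 + $6,509.0805318 = $17,799.000877

$17,799.00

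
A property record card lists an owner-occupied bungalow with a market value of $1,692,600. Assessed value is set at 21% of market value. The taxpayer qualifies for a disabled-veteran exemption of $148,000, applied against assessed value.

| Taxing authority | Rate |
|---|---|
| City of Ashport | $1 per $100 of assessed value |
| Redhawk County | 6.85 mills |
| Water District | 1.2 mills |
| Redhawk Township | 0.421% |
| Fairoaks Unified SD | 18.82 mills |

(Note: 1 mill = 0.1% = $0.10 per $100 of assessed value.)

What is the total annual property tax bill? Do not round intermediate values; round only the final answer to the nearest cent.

$8,521.88

Assessed value = $1,692,600 × 0.21 = $355,446
Taxable value = $355,446 − $148,000 = $207,446
City of Ashport: $207,446 × 0.01 = $2,074.46
Redhawk County: $207,446 × 0.00685 = $1,421.0051
Water District: $207,446 × 0.0012 = $248.9352
Redhawk Township: $207,446 × 0.00421 = $873.34766
Fairoaks Unified SD: $207,446 × 0.01882 = $3,904.13372
Total = $8,521.88168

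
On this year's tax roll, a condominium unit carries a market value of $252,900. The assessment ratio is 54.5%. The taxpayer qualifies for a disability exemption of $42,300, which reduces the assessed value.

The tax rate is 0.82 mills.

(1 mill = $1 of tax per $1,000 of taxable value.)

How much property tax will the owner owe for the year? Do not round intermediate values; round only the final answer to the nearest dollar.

Assessed value = $252,900 × 0.545 = $137,830.5
Taxable value = $137,830.5 − $42,300 = $95,530.5
Tax = $95,530.5 × 0.00082 = $78.33501

$78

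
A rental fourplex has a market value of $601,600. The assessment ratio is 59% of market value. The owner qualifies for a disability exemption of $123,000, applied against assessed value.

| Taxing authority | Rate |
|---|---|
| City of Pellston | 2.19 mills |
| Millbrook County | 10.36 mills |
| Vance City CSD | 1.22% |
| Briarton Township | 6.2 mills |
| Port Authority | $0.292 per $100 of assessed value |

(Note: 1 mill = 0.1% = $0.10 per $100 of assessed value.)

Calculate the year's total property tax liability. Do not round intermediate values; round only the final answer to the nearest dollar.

Assessed value = $601,600 × 0.59 = $354,944
Taxable value = $354,944 − $123,000 = $231,944
City of Pellston: $231,944 × 0.00219 = $507.95736
Millbrook County: $231,944 × 0.01036 = $2,402.93984
Vance City CSD: $231,944 × 0.0122 = $2,829.7168
Briarton Township: $231,944 × 0.0062 = $1,438.0528
Port Authority: $231,944 × 0.00292 = $677.27648
Total = $7,855.94328

$7,856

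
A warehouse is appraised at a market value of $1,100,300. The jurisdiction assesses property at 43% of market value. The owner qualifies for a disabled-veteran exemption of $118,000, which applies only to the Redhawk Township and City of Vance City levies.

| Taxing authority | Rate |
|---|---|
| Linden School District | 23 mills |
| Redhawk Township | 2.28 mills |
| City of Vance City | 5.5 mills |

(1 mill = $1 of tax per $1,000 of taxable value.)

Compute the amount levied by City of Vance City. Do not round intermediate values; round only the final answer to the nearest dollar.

$1,953

Assessed value = $1,100,300 × 0.43 = $473,129
City of Vance City taxable value = $473,129 − $118,000 = $355,129
City of Vance City levy = $355,129 × 0.0055 = $1,953.2095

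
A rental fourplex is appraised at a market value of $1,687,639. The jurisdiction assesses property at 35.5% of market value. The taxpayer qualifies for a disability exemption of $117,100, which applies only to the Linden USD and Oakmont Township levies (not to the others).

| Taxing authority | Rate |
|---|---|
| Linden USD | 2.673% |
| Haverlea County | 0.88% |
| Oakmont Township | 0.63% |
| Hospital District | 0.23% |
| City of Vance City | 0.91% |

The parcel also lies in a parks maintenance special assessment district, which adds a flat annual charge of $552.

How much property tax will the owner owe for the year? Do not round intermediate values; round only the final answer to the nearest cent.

Assessed value = $1,687,639 × 0.355 = $599,111.845
Linden USD: ($599,111.845 − $117,100) × 0.02673 = $482,011.845 × 0.02673 = $12,884.17661685
Haverlea County: $599,111.845 × 0.0088 = $5,272.184236
Oakmont Township: ($599,111.845 − $117,100) × 0.0063 = $482,011.845 × 0.0063 = $3,036.6746235
Hospital District: $599,111.845 × 0.0023 = $1,377.9572435
City of Vance City: $599,111.845 × 0.0091 = $5,451.9177895
Levies subtotal = $28,022.91050935
Total = $28,022.91050935 + $552 = $28,574.91050935

$28,574.91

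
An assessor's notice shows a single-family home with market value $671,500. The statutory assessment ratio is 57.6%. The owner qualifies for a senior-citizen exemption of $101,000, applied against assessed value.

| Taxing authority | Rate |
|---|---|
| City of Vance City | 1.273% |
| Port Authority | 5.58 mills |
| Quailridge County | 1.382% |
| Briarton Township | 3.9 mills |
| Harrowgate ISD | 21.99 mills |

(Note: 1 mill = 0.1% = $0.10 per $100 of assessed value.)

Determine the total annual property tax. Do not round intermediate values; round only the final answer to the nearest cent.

$16,581.19

Assessed value = $671,500 × 0.576 = $386,784
Taxable value = $386,784 − $101,000 = $285,784
City of Vance City: $285,784 × 0.01273 = $3,638.03032
Port Authority: $285,784 × 0.00558 = $1,594.67472
Quailridge County: $285,784 × 0.01382 = $3,949.53488
Briarton Township: $285,784 × 0.0039 = $1,114.5576
Harrowgate ISD: $285,784 × 0.02199 = $6,284.39016
Total = $16,581.18768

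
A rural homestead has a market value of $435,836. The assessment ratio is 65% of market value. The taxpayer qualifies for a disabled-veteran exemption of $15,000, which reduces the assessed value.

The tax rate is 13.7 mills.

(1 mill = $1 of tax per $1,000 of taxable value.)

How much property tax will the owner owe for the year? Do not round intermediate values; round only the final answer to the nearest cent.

Assessed value = $435,836 × 0.65 = $283,293.4
Taxable value = $283,293.4 − $15,000 = $268,293.4
Tax = $268,293.4 × 0.0137 = $3,675.61958

$3,675.62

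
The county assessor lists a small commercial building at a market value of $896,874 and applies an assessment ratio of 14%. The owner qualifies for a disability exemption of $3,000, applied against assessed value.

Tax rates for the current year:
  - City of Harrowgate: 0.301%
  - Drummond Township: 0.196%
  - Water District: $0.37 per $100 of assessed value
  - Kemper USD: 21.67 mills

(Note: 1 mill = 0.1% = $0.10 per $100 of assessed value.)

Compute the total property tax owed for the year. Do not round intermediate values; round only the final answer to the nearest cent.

$3,718.54

Assessed value = $896,874 × 0.14 = $125,562.36
Taxable value = $125,562.36 − $3,000 = $122,562.36
City of Harrowgate: $122,562.36 × 0.00301 = $368.9127036
Drummond Township: $122,562.36 × 0.00196 = $240.2222256
Water District: $122,562.36 × 0.0037 = $453.480732
Kemper USD: $122,562.36 × 0.02167 = $2,655.9263412
Total = $3,718.5420024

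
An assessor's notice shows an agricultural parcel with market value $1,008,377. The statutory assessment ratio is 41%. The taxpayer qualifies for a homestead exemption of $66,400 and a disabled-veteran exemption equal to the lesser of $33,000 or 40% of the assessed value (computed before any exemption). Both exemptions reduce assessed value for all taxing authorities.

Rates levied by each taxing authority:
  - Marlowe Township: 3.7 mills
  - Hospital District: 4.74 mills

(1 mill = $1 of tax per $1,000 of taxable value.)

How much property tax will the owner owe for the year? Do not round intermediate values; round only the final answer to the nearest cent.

Assessed value = $1,008,377 × 0.41 = $413,434.57
Disabled-veteran exemption = min($33,000, 40% × $413,434.57) = min($33,000, $165,373.828) = $33,000 (dollar cap binds)
Taxable value = $413,434.57 − $66,400 − $33,000 = $314,034.57
Marlowe Township: $314,034.57 × 0.0037 = $1,161.927909
Hospital District: $314,034.57 × 0.00474 = $1,488.5238618
Total = $2,650.4517708

$2,650.45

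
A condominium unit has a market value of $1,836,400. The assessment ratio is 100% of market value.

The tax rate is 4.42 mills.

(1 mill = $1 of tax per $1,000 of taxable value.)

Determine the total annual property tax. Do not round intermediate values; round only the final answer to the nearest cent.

Assessed value = $1,836,400 × 1 = $1,836,400
Tax = $1,836,400 × 0.00442 = $8,116.888

$8,116.89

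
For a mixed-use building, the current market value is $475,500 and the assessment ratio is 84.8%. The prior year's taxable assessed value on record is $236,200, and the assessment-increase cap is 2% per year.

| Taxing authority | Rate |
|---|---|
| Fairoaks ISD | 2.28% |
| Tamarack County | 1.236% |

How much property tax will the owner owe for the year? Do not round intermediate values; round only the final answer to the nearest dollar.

Uncapped assessed value = $475,500 × 0.848 = $403,224
Cap limit = $236,200 × 1.02 = $240,924
Taxable assessed value = min($403,224, $240,924) = $240,924 (cap binds)
Fairoaks ISD: $240,924 × 0.0228 = $5,493.0672
Tamarack County: $240,924 × 0.01236 = $2,977.82064
Total = $8,470.88784

$8,471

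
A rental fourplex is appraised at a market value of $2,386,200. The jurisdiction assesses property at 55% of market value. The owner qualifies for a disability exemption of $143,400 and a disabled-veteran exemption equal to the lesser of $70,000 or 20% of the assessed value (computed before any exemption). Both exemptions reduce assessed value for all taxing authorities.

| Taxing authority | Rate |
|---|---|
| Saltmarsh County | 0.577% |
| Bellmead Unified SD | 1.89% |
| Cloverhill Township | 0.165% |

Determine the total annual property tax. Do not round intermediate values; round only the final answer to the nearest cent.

Assessed value = $2,386,200 × 0.55 = $1,312,410
Disabled-veteran exemption = min($70,000, 20% × $1,312,410) = min($70,000, $262,482) = $70,000 (dollar cap binds)
Taxable value = $1,312,410 − $143,400 − $70,000 = $1,099,010
Saltmarsh County: $1,099,010 × 0.00577 = $6,341.2877
Bellmead Unified SD: $1,099,010 × 0.0189 = $20,771.289
Cloverhill Township: $1,099,010 × 0.00165 = $1,813.3665
Total = $28,925.9432

$28,925.94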